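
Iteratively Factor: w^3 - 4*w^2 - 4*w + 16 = (w + 2)*(w^2 - 6*w + 8) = (w - 4)*(w + 2)*(w - 2)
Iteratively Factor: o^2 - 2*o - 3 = (o + 1)*(o - 3)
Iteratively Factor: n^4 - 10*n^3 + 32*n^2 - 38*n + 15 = (n - 5)*(n^3 - 5*n^2 + 7*n - 3) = (n - 5)*(n - 1)*(n^2 - 4*n + 3) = (n - 5)*(n - 3)*(n - 1)*(n - 1)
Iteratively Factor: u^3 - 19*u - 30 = (u - 5)*(u^2 + 5*u + 6) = (u - 5)*(u + 3)*(u + 2)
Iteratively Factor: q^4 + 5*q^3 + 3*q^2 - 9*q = (q)*(q^3 + 5*q^2 + 3*q - 9) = q*(q + 3)*(q^2 + 2*q - 3) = q*(q - 1)*(q + 3)*(q + 3)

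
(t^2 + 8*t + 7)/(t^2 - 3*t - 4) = (t + 7)/(t - 4)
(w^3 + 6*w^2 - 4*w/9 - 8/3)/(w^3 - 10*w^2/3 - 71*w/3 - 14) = (w^2 + 16*w/3 - 4)/(w^2 - 4*w - 21)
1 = 1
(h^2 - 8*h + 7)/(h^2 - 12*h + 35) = (h - 1)/(h - 5)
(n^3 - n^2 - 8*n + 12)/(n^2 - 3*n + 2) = (n^2 + n - 6)/(n - 1)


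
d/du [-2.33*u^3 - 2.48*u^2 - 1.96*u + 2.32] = -6.99*u^2 - 4.96*u - 1.96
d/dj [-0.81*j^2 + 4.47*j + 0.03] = 4.47 - 1.62*j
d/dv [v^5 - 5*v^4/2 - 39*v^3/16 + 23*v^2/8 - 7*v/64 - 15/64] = 5*v^4 - 10*v^3 - 117*v^2/16 + 23*v/4 - 7/64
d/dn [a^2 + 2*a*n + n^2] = 2*a + 2*n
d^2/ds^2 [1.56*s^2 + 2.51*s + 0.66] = 3.12000000000000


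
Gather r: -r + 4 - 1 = 3 - r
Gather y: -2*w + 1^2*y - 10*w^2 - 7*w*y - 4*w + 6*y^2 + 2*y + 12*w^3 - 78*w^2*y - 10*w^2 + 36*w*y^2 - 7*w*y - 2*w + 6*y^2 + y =12*w^3 - 20*w^2 - 8*w + y^2*(36*w + 12) + y*(-78*w^2 - 14*w + 4)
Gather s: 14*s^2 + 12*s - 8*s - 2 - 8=14*s^2 + 4*s - 10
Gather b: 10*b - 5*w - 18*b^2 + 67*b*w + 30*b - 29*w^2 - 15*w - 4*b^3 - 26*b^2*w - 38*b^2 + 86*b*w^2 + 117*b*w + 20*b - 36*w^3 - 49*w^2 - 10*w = -4*b^3 + b^2*(-26*w - 56) + b*(86*w^2 + 184*w + 60) - 36*w^3 - 78*w^2 - 30*w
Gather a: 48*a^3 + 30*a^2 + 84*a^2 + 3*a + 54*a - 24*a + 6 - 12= 48*a^3 + 114*a^2 + 33*a - 6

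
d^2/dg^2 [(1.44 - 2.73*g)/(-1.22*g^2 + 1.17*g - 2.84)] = ((9.9018 - 19.9836*g)*(1.22*g^2 - 1.17*g + 2.84) + (2.44*g - 1.17)*(2.73*g - 1.44)*(4.88*g - 2.34))/(1.22*g^2 - 1.17*g + 2.84)^3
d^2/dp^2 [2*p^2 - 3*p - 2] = 4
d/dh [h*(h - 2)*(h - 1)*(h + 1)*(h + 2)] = 5*h^4 - 15*h^2 + 4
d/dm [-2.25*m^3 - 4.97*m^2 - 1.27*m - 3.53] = -6.75*m^2 - 9.94*m - 1.27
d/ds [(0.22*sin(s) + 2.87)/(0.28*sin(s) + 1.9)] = -0.3856*cos(s)/(0.28*sin(s) + 1.9)^2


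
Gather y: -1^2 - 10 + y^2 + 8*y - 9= y^2 + 8*y - 20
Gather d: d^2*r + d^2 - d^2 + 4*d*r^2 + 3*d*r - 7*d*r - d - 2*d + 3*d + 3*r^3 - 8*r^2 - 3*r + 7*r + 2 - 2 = d^2*r + d*(4*r^2 - 4*r) + 3*r^3 - 8*r^2 + 4*r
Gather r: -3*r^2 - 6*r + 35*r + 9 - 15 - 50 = -3*r^2 + 29*r - 56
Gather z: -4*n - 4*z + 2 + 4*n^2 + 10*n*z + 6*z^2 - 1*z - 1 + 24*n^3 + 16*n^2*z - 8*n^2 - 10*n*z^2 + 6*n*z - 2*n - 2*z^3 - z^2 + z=24*n^3 - 4*n^2 - 6*n - 2*z^3 + z^2*(5 - 10*n) + z*(16*n^2 + 16*n - 4) + 1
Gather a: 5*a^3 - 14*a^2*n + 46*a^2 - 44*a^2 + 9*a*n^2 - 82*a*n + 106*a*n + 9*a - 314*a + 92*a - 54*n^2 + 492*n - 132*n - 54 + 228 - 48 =5*a^3 + a^2*(2 - 14*n) + a*(9*n^2 + 24*n - 213) - 54*n^2 + 360*n + 126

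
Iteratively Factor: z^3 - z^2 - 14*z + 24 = (z + 4)*(z^2 - 5*z + 6) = (z - 3)*(z + 4)*(z - 2)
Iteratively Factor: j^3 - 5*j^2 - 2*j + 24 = (j + 2)*(j^2 - 7*j + 12) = (j - 3)*(j + 2)*(j - 4)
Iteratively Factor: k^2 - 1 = (k - 1)*(k + 1)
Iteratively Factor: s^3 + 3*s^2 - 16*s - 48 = (s + 3)*(s^2 - 16) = (s + 3)*(s + 4)*(s - 4)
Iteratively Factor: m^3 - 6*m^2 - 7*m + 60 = (m - 5)*(m^2 - m - 12) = (m - 5)*(m + 3)*(m - 4)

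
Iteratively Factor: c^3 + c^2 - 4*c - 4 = (c + 2)*(c^2 - c - 2) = (c + 1)*(c + 2)*(c - 2)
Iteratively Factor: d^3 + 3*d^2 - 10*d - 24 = (d - 3)*(d^2 + 6*d + 8) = (d - 3)*(d + 4)*(d + 2)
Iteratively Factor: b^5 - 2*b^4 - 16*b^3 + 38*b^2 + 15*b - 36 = (b + 1)*(b^4 - 3*b^3 - 13*b^2 + 51*b - 36) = (b - 3)*(b + 1)*(b^3 - 13*b + 12) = (b - 3)*(b - 1)*(b + 1)*(b^2 + b - 12) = (b - 3)*(b - 1)*(b + 1)*(b + 4)*(b - 3)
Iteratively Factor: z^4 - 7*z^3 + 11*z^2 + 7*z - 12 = (z - 3)*(z^3 - 4*z^2 - z + 4) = (z - 4)*(z - 3)*(z^2 - 1) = (z - 4)*(z - 3)*(z - 1)*(z + 1)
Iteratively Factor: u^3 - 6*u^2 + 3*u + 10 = (u + 1)*(u^2 - 7*u + 10) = (u - 2)*(u + 1)*(u - 5)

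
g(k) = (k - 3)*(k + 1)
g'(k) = 2*k - 2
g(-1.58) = 2.66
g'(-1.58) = -5.16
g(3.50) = 2.25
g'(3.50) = 5.00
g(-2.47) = 8.04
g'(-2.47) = -6.94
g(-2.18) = 6.11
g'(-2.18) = -6.36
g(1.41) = -3.83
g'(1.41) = 0.82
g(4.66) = 9.40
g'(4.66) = 7.32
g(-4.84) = 30.11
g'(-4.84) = -11.68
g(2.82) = -0.69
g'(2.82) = 3.64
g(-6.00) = 45.00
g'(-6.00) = -14.00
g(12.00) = 117.00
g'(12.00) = 22.00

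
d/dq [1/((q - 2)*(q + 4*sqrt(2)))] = ((2 - q)*(q + 4*sqrt(2)) - (q - 2)^2)/((q - 2)^3*(q + 4*sqrt(2))^2)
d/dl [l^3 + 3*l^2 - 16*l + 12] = 3*l^2 + 6*l - 16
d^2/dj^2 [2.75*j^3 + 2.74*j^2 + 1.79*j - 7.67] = 16.5*j + 5.48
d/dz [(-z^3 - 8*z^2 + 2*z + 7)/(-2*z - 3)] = (4*z^3 + 25*z^2 + 48*z + 8)/(4*z^2 + 12*z + 9)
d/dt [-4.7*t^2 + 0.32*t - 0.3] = 0.32 - 9.4*t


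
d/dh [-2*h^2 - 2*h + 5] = -4*h - 2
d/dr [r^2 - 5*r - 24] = 2*r - 5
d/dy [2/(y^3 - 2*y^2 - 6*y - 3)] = 2*(-3*y^2 + 4*y + 6)/(-y^3 + 2*y^2 + 6*y + 3)^2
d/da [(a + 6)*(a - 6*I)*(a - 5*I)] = 3*a^2 + a*(12 - 22*I) - 30 - 66*I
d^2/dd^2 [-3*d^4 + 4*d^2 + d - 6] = 8 - 36*d^2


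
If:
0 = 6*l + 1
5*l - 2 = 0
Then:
No Solution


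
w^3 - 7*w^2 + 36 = (w - 6)*(w - 3)*(w + 2)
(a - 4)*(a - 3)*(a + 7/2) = a^3 - 7*a^2/2 - 25*a/2 + 42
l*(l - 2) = l^2 - 2*l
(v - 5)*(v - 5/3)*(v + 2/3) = v^3 - 6*v^2 + 35*v/9 + 50/9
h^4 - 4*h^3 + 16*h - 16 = (h - 2)^3*(h + 2)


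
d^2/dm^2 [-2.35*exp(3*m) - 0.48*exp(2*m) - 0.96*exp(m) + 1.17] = (-21.15*exp(2*m) - 1.92*exp(m) - 0.96)*exp(m)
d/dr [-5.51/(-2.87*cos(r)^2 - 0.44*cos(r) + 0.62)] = (31.6274*cos(r) + 2.4244)*sin(r)/(2.87*cos(r)^2 + 0.44*cos(r) - 0.62)^2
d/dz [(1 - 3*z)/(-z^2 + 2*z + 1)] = (-3*z^2 + 2*z - 5)/(z^4 - 4*z^3 + 2*z^2 + 4*z + 1)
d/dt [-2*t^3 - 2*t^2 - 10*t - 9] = -6*t^2 - 4*t - 10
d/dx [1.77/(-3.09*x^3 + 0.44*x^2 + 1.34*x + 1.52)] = (16.4079*x^2 - 1.5576*x - 2.3718)/(-3.09*x^3 + 0.44*x^2 + 1.34*x + 1.52)^2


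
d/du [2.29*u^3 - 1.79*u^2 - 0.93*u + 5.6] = 6.87*u^2 - 3.58*u - 0.93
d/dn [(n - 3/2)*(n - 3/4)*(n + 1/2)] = n*(6*n - 7)/2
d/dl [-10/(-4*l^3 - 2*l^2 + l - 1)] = 10*(-12*l^2 - 4*l + 1)/(4*l^3 + 2*l^2 - l + 1)^2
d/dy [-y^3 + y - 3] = 1 - 3*y^2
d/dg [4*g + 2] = 4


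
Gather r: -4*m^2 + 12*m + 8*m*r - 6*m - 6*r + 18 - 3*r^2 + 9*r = -4*m^2 + 6*m - 3*r^2 + r*(8*m + 3) + 18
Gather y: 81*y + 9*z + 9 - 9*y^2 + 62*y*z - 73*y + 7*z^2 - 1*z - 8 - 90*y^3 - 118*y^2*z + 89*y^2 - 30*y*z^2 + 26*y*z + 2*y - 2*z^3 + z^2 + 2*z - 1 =-90*y^3 + y^2*(80 - 118*z) + y*(-30*z^2 + 88*z + 10) - 2*z^3 + 8*z^2 + 10*z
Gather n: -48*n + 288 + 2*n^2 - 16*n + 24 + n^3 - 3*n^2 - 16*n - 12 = n^3 - n^2 - 80*n + 300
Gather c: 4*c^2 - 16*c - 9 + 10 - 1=4*c^2 - 16*c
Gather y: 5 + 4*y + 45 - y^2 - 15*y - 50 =-y^2 - 11*y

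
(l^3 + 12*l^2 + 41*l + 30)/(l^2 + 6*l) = l + 6 + 5/l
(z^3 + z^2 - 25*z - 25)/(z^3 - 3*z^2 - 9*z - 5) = (z + 5)/(z + 1)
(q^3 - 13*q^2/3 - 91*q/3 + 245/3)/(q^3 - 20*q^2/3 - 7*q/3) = (3*q^2 + 8*q - 35)/(q*(3*q + 1))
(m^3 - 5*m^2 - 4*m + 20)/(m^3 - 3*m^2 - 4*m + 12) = (m - 5)/(m - 3)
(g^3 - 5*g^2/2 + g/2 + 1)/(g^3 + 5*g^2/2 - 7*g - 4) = (g - 1)/(g + 4)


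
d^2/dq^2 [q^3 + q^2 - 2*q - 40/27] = 6*q + 2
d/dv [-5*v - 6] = -5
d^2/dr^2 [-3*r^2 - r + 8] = -6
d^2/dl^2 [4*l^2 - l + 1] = 8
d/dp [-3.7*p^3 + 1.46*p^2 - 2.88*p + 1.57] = -11.1*p^2 + 2.92*p - 2.88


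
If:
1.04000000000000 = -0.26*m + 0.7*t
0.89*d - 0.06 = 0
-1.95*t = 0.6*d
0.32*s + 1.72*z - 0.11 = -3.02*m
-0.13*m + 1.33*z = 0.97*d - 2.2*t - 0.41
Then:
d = 0.07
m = -4.06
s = 41.96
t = -0.02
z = -0.62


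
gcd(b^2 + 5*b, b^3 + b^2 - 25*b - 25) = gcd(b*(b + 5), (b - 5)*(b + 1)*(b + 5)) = b + 5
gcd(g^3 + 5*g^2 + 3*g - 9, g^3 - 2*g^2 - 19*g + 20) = g - 1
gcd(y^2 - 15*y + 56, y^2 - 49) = y - 7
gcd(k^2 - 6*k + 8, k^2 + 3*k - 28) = k - 4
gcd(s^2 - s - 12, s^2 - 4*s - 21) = s + 3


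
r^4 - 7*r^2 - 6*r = r*(r - 3)*(r + 1)*(r + 2)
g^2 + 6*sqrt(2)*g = g*(g + 6*sqrt(2))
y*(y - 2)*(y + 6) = y^3 + 4*y^2 - 12*y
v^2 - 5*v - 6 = (v - 6)*(v + 1)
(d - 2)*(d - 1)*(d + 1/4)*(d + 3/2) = d^4 - 5*d^3/4 - 23*d^2/8 + 19*d/8 + 3/4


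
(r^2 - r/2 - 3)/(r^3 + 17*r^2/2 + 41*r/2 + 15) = (r - 2)/(r^2 + 7*r + 10)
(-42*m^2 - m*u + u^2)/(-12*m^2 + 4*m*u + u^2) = (-7*m + u)/(-2*m + u)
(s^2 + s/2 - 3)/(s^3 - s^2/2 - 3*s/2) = (s + 2)/(s*(s + 1))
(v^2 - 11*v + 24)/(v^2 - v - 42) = (-v^2 + 11*v - 24)/(-v^2 + v + 42)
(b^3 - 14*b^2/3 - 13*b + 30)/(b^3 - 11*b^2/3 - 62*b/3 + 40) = (b + 3)/(b + 4)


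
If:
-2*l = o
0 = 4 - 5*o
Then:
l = -2/5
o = 4/5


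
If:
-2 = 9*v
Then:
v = -2/9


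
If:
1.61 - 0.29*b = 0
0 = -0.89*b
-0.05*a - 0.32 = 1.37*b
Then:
No Solution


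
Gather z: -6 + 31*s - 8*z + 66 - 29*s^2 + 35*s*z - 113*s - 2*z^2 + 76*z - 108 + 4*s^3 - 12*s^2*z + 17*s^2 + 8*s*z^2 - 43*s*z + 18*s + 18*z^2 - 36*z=4*s^3 - 12*s^2 - 64*s + z^2*(8*s + 16) + z*(-12*s^2 - 8*s + 32) - 48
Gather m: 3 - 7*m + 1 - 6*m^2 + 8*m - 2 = -6*m^2 + m + 2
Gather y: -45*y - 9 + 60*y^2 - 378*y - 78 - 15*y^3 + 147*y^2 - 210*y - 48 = -15*y^3 + 207*y^2 - 633*y - 135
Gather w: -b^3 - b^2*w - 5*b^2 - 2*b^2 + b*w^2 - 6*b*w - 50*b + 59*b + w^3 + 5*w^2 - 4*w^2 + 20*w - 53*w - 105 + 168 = -b^3 - 7*b^2 + 9*b + w^3 + w^2*(b + 1) + w*(-b^2 - 6*b - 33) + 63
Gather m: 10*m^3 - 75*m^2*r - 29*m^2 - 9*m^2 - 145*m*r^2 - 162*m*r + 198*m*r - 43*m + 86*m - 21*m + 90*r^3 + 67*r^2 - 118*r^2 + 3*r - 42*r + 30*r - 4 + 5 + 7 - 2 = 10*m^3 + m^2*(-75*r - 38) + m*(-145*r^2 + 36*r + 22) + 90*r^3 - 51*r^2 - 9*r + 6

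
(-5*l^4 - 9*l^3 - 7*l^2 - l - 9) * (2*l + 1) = -10*l^5 - 23*l^4 - 23*l^3 - 9*l^2 - 19*l - 9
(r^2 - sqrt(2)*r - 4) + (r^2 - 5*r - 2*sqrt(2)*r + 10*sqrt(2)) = 2*r^2 - 5*r - 3*sqrt(2)*r - 4 + 10*sqrt(2)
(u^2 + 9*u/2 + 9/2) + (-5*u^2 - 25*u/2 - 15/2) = -4*u^2 - 8*u - 3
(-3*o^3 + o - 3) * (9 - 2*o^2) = 6*o^5 - 29*o^3 + 6*o^2 + 9*o - 27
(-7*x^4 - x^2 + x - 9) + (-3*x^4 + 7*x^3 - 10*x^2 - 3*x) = -10*x^4 + 7*x^3 - 11*x^2 - 2*x - 9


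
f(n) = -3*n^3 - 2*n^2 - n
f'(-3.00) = -70.00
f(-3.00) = 66.00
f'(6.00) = -349.00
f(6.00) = -726.00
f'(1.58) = -29.79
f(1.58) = -18.41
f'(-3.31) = -86.36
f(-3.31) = 90.19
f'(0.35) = -3.50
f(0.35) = -0.72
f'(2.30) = -57.81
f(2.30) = -49.38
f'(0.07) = -1.32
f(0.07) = -0.08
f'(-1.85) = -24.40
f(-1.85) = 14.00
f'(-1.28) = -10.63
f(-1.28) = 4.29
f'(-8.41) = -603.91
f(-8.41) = 1651.42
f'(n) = -9*n^2 - 4*n - 1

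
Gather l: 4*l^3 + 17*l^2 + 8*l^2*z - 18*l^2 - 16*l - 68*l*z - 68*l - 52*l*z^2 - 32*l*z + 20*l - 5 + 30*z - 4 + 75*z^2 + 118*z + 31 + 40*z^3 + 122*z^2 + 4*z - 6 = 4*l^3 + l^2*(8*z - 1) + l*(-52*z^2 - 100*z - 64) + 40*z^3 + 197*z^2 + 152*z + 16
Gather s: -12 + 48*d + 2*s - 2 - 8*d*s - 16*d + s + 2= 32*d + s*(3 - 8*d) - 12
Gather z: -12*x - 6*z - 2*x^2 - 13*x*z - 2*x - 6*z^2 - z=-2*x^2 - 14*x - 6*z^2 + z*(-13*x - 7)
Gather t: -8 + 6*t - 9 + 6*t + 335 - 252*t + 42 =360 - 240*t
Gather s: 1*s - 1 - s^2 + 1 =-s^2 + s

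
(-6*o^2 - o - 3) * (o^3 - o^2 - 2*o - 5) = -6*o^5 + 5*o^4 + 10*o^3 + 35*o^2 + 11*o + 15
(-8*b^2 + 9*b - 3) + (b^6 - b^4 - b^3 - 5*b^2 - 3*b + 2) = b^6 - b^4 - b^3 - 13*b^2 + 6*b - 1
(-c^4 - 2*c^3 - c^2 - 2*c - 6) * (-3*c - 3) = 3*c^5 + 9*c^4 + 9*c^3 + 9*c^2 + 24*c + 18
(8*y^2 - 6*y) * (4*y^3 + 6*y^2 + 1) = 32*y^5 + 24*y^4 - 36*y^3 + 8*y^2 - 6*y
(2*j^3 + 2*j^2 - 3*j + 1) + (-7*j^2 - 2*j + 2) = 2*j^3 - 5*j^2 - 5*j + 3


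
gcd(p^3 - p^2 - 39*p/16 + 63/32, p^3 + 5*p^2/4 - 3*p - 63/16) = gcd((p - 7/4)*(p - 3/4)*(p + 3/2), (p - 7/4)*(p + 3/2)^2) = p^2 - p/4 - 21/8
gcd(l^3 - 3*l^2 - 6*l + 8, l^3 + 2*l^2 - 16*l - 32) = l^2 - 2*l - 8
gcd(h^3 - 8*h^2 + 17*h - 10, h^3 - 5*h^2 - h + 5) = h^2 - 6*h + 5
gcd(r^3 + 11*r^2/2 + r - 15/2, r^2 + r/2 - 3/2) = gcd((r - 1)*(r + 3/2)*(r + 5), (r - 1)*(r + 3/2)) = r^2 + r/2 - 3/2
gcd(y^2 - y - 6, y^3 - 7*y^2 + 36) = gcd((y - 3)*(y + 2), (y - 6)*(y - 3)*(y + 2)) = y^2 - y - 6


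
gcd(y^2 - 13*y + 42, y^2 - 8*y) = 1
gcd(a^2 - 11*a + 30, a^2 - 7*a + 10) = a - 5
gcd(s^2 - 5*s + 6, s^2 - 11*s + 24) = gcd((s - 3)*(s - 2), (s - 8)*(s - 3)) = s - 3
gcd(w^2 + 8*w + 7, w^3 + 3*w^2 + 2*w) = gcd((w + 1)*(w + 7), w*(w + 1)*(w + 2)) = w + 1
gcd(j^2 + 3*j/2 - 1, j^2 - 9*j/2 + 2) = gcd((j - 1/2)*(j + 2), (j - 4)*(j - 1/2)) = j - 1/2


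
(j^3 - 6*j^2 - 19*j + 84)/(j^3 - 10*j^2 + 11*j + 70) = (j^2 + j - 12)/(j^2 - 3*j - 10)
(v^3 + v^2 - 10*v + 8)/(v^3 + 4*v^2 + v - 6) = (v^2 + 2*v - 8)/(v^2 + 5*v + 6)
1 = 1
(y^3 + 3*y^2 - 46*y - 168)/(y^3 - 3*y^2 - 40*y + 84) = (y + 4)/(y - 2)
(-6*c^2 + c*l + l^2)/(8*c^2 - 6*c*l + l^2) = (-3*c - l)/(4*c - l)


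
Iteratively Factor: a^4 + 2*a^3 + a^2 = (a)*(a^3 + 2*a^2 + a) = a^2*(a^2 + 2*a + 1) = a^2*(a + 1)*(a + 1)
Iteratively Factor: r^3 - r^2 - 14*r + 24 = (r + 4)*(r^2 - 5*r + 6) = (r - 3)*(r + 4)*(r - 2)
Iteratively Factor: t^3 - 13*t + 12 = (t + 4)*(t^2 - 4*t + 3) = (t - 3)*(t + 4)*(t - 1)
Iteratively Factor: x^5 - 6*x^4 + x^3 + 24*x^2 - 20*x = (x + 2)*(x^4 - 8*x^3 + 17*x^2 - 10*x) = x*(x + 2)*(x^3 - 8*x^2 + 17*x - 10) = x*(x - 5)*(x + 2)*(x^2 - 3*x + 2) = x*(x - 5)*(x - 1)*(x + 2)*(x - 2)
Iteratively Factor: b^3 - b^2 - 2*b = (b - 2)*(b^2 + b) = b*(b - 2)*(b + 1)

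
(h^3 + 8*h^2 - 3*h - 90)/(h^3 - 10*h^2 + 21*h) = (h^2 + 11*h + 30)/(h*(h - 7))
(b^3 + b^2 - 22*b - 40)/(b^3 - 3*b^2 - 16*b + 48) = (b^2 - 3*b - 10)/(b^2 - 7*b + 12)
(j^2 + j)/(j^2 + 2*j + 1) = j/(j + 1)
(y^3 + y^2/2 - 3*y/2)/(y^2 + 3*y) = (2*y^2 + y - 3)/(2*(y + 3))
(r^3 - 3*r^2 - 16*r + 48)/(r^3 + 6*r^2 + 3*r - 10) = (r^3 - 3*r^2 - 16*r + 48)/(r^3 + 6*r^2 + 3*r - 10)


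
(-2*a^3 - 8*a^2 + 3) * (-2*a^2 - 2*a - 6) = 4*a^5 + 20*a^4 + 28*a^3 + 42*a^2 - 6*a - 18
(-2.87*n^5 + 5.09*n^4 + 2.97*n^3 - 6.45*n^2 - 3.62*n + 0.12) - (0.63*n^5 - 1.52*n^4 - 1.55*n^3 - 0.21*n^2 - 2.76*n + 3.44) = -3.5*n^5 + 6.61*n^4 + 4.52*n^3 - 6.24*n^2 - 0.86*n - 3.32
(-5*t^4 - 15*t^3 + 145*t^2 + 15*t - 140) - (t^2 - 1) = -5*t^4 - 15*t^3 + 144*t^2 + 15*t - 139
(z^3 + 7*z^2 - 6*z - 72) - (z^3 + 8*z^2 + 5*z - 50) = -z^2 - 11*z - 22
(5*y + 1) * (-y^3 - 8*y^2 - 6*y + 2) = -5*y^4 - 41*y^3 - 38*y^2 + 4*y + 2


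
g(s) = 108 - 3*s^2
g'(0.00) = 0.00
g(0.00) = 108.00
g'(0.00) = 0.00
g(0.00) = 108.00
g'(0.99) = -5.94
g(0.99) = 105.06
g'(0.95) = -5.70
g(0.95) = 105.29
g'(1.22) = -7.32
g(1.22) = 103.53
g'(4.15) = -24.90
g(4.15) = 56.33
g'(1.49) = -8.94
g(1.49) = 101.34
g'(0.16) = -0.96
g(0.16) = 107.92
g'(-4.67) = 28.02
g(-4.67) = 42.57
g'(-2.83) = 16.98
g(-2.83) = 83.97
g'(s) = -6*s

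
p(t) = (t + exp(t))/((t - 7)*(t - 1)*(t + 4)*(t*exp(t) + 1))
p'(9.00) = 0.00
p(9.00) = 0.00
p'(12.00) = 0.00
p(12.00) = 0.00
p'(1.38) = 0.23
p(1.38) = -0.07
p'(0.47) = 0.13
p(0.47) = 0.08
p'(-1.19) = 0.03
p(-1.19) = -0.03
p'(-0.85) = 0.05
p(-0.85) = -0.01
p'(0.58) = 0.20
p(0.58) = 0.09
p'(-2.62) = 0.04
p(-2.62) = -0.07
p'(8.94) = -0.00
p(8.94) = 0.00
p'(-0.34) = 0.06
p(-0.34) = 0.01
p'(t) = (t + exp(t))*(-t*exp(t) - exp(t))/((t - 7)*(t - 1)*(t + 4)*(t*exp(t) + 1)^2) + (exp(t) + 1)/((t - 7)*(t - 1)*(t + 4)*(t*exp(t) + 1)) - (t + exp(t))/((t - 7)*(t - 1)*(t + 4)^2*(t*exp(t) + 1)) - (t + exp(t))/((t - 7)*(t - 1)^2*(t + 4)*(t*exp(t) + 1)) - (t + exp(t))/((t - 7)^2*(t - 1)*(t + 4)*(t*exp(t) + 1))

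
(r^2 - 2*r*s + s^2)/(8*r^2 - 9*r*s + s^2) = (r - s)/(8*r - s)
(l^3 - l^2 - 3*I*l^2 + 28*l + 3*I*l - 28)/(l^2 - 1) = (l^2 - 3*I*l + 28)/(l + 1)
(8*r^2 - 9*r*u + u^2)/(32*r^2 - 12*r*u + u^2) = (r - u)/(4*r - u)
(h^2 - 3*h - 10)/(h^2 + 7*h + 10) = (h - 5)/(h + 5)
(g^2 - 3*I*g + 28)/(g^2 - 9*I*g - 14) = (g + 4*I)/(g - 2*I)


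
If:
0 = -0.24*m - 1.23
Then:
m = -5.12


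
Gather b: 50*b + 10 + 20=50*b + 30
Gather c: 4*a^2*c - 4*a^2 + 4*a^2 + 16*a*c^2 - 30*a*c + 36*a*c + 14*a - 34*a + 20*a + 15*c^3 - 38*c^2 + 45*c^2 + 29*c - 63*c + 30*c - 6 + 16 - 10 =15*c^3 + c^2*(16*a + 7) + c*(4*a^2 + 6*a - 4)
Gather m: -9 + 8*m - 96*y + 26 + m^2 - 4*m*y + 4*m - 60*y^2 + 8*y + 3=m^2 + m*(12 - 4*y) - 60*y^2 - 88*y + 20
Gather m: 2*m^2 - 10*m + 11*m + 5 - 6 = 2*m^2 + m - 1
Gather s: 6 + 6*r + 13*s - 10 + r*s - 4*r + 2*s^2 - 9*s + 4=2*r + 2*s^2 + s*(r + 4)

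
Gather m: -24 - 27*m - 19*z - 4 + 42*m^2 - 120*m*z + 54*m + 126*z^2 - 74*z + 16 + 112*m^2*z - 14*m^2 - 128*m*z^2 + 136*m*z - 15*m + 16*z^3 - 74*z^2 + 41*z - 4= m^2*(112*z + 28) + m*(-128*z^2 + 16*z + 12) + 16*z^3 + 52*z^2 - 52*z - 16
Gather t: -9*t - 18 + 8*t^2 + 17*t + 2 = 8*t^2 + 8*t - 16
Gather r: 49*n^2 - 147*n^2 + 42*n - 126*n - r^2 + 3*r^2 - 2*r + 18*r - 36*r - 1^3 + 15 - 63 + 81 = -98*n^2 - 84*n + 2*r^2 - 20*r + 32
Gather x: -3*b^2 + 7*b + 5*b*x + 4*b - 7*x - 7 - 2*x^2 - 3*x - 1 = -3*b^2 + 11*b - 2*x^2 + x*(5*b - 10) - 8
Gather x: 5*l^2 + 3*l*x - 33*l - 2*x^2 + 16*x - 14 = 5*l^2 - 33*l - 2*x^2 + x*(3*l + 16) - 14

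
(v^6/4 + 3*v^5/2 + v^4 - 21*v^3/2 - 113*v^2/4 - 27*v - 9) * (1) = v^6/4 + 3*v^5/2 + v^4 - 21*v^3/2 - 113*v^2/4 - 27*v - 9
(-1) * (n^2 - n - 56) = -n^2 + n + 56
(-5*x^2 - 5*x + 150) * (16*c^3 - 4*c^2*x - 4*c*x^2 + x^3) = -80*c^3*x^2 - 80*c^3*x + 2400*c^3 + 20*c^2*x^3 + 20*c^2*x^2 - 600*c^2*x + 20*c*x^4 + 20*c*x^3 - 600*c*x^2 - 5*x^5 - 5*x^4 + 150*x^3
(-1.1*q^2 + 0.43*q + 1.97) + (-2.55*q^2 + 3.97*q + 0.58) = -3.65*q^2 + 4.4*q + 2.55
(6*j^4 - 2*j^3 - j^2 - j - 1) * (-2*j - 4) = -12*j^5 - 20*j^4 + 10*j^3 + 6*j^2 + 6*j + 4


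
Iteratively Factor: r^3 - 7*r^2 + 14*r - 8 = (r - 1)*(r^2 - 6*r + 8) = (r - 4)*(r - 1)*(r - 2)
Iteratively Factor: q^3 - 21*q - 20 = (q + 4)*(q^2 - 4*q - 5) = (q - 5)*(q + 4)*(q + 1)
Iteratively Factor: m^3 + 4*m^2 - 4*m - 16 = (m + 2)*(m^2 + 2*m - 8) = (m - 2)*(m + 2)*(m + 4)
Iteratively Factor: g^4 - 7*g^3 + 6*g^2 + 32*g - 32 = (g - 1)*(g^3 - 6*g^2 + 32) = (g - 4)*(g - 1)*(g^2 - 2*g - 8) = (g - 4)*(g - 1)*(g + 2)*(g - 4)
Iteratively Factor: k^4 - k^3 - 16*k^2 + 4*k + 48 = (k - 4)*(k^3 + 3*k^2 - 4*k - 12) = (k - 4)*(k + 3)*(k^2 - 4) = (k - 4)*(k + 2)*(k + 3)*(k - 2)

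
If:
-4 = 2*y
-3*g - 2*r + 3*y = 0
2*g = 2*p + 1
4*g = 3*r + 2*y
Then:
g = -26/17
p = -69/34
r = -12/17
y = -2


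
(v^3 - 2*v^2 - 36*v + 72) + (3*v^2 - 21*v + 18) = v^3 + v^2 - 57*v + 90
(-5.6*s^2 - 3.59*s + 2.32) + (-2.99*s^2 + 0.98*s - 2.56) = -8.59*s^2 - 2.61*s - 0.24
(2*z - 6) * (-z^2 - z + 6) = -2*z^3 + 4*z^2 + 18*z - 36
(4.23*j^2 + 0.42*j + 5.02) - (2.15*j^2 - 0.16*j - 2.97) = 2.08*j^2 + 0.58*j + 7.99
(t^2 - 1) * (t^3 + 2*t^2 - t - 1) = t^5 + 2*t^4 - 2*t^3 - 3*t^2 + t + 1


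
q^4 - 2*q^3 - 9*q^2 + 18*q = q*(q - 3)*(q - 2)*(q + 3)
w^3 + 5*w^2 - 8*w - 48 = (w - 3)*(w + 4)^2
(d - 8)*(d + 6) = d^2 - 2*d - 48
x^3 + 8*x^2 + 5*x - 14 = (x - 1)*(x + 2)*(x + 7)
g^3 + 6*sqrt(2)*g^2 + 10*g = g*(g + sqrt(2))*(g + 5*sqrt(2))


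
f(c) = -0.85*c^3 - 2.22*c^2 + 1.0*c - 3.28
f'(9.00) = -245.51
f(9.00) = -793.75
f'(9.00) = -245.51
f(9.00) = -793.75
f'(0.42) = -1.31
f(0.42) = -3.31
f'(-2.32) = -2.42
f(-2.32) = -6.93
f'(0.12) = 0.43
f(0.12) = -3.19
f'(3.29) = -41.21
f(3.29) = -54.29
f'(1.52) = -11.64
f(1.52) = -9.87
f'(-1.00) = 2.89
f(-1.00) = -5.65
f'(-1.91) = 0.18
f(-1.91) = -7.37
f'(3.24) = -40.15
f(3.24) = -52.26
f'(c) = -2.55*c^2 - 4.44*c + 1.0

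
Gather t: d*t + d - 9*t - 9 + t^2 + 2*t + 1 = d + t^2 + t*(d - 7) - 8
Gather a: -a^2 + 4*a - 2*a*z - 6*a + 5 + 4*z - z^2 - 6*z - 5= -a^2 + a*(-2*z - 2) - z^2 - 2*z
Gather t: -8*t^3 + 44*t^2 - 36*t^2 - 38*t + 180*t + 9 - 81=-8*t^3 + 8*t^2 + 142*t - 72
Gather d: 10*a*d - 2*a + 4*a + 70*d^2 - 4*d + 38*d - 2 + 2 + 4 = 2*a + 70*d^2 + d*(10*a + 34) + 4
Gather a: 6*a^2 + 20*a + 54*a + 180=6*a^2 + 74*a + 180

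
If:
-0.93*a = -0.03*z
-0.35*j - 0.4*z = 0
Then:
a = 0.032258064516129*z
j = -1.14285714285714*z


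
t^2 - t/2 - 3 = (t - 2)*(t + 3/2)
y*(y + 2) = y^2 + 2*y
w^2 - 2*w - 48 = (w - 8)*(w + 6)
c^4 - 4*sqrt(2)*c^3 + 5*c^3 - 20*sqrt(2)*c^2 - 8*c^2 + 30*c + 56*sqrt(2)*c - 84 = (c - 2)*(c + 7)*(c - 3*sqrt(2))*(c - sqrt(2))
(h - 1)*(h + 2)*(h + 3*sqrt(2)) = h^3 + h^2 + 3*sqrt(2)*h^2 - 2*h + 3*sqrt(2)*h - 6*sqrt(2)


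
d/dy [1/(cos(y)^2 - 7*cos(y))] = (2*cos(y) - 7)*sin(y)/((cos(y) - 7)^2*cos(y)^2)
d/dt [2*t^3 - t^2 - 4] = 2*t*(3*t - 1)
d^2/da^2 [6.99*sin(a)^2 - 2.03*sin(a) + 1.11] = 2.03*sin(a) + 13.98*cos(2*a)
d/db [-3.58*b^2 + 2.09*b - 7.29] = 2.09 - 7.16*b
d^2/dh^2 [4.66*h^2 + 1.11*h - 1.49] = 9.32000000000000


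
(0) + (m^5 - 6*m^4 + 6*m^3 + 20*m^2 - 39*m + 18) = m^5 - 6*m^4 + 6*m^3 + 20*m^2 - 39*m + 18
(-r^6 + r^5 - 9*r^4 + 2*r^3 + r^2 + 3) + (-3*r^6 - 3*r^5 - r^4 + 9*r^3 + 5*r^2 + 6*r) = -4*r^6 - 2*r^5 - 10*r^4 + 11*r^3 + 6*r^2 + 6*r + 3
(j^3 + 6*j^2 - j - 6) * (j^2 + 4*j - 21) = j^5 + 10*j^4 + 2*j^3 - 136*j^2 - 3*j + 126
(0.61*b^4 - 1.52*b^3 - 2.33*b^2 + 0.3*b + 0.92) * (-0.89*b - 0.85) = -0.5429*b^5 + 0.8343*b^4 + 3.3657*b^3 + 1.7135*b^2 - 1.0738*b - 0.782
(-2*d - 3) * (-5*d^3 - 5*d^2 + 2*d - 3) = 10*d^4 + 25*d^3 + 11*d^2 + 9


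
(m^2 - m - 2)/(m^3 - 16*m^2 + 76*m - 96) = (m + 1)/(m^2 - 14*m + 48)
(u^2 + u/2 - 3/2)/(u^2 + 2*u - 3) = (u + 3/2)/(u + 3)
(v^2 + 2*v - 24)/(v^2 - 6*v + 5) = (v^2 + 2*v - 24)/(v^2 - 6*v + 5)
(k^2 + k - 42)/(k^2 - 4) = (k^2 + k - 42)/(k^2 - 4)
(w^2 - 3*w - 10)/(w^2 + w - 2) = (w - 5)/(w - 1)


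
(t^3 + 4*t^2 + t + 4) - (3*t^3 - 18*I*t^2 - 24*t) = -2*t^3 + 4*t^2 + 18*I*t^2 + 25*t + 4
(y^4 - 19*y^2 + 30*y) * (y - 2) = y^5 - 2*y^4 - 19*y^3 + 68*y^2 - 60*y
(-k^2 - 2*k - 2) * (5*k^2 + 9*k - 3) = -5*k^4 - 19*k^3 - 25*k^2 - 12*k + 6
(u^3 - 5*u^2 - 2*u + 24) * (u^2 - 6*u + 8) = u^5 - 11*u^4 + 36*u^3 - 4*u^2 - 160*u + 192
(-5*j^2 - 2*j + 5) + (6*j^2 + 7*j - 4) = j^2 + 5*j + 1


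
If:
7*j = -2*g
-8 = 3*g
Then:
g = -8/3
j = 16/21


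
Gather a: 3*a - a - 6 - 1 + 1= 2*a - 6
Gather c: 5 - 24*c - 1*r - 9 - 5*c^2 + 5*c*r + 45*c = -5*c^2 + c*(5*r + 21) - r - 4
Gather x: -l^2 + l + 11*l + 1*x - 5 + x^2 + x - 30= -l^2 + 12*l + x^2 + 2*x - 35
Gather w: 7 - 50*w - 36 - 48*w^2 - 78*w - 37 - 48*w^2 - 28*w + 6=-96*w^2 - 156*w - 60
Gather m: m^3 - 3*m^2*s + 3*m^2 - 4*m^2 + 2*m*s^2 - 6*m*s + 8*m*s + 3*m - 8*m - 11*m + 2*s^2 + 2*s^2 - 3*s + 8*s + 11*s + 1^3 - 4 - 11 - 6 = m^3 + m^2*(-3*s - 1) + m*(2*s^2 + 2*s - 16) + 4*s^2 + 16*s - 20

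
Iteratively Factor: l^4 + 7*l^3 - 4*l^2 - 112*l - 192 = (l + 4)*(l^3 + 3*l^2 - 16*l - 48) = (l - 4)*(l + 4)*(l^2 + 7*l + 12) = (l - 4)*(l + 4)^2*(l + 3)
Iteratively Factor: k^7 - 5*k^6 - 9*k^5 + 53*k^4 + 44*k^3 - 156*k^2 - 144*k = (k - 3)*(k^6 - 2*k^5 - 15*k^4 + 8*k^3 + 68*k^2 + 48*k) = (k - 3)*(k + 1)*(k^5 - 3*k^4 - 12*k^3 + 20*k^2 + 48*k) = (k - 4)*(k - 3)*(k + 1)*(k^4 + k^3 - 8*k^2 - 12*k) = (k - 4)*(k - 3)*(k + 1)*(k + 2)*(k^3 - k^2 - 6*k) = (k - 4)*(k - 3)*(k + 1)*(k + 2)^2*(k^2 - 3*k) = (k - 4)*(k - 3)^2*(k + 1)*(k + 2)^2*(k)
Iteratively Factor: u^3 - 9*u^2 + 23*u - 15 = (u - 3)*(u^2 - 6*u + 5) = (u - 3)*(u - 1)*(u - 5)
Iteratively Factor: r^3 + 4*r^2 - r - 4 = (r + 4)*(r^2 - 1) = (r - 1)*(r + 4)*(r + 1)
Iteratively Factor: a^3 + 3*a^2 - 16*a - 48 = (a - 4)*(a^2 + 7*a + 12) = (a - 4)*(a + 3)*(a + 4)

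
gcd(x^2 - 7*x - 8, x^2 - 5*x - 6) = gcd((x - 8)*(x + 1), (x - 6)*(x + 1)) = x + 1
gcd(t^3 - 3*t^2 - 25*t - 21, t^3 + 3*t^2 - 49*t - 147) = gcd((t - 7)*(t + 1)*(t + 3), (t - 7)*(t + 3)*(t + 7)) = t^2 - 4*t - 21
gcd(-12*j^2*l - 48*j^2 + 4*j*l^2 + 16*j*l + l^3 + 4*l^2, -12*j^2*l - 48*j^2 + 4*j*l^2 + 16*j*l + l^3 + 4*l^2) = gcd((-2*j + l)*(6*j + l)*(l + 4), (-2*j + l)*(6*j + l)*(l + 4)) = 12*j^2*l + 48*j^2 - 4*j*l^2 - 16*j*l - l^3 - 4*l^2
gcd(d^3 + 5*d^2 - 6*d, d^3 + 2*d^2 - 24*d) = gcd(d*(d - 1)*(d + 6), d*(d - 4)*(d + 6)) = d^2 + 6*d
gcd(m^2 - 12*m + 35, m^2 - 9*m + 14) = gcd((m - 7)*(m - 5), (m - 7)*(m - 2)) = m - 7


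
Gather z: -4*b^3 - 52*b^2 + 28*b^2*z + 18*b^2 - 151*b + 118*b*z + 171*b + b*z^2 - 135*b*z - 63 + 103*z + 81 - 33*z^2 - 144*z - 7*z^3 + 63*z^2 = -4*b^3 - 34*b^2 + 20*b - 7*z^3 + z^2*(b + 30) + z*(28*b^2 - 17*b - 41) + 18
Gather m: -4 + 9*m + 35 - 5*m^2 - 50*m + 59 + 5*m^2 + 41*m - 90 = 0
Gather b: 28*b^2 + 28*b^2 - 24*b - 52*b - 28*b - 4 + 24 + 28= 56*b^2 - 104*b + 48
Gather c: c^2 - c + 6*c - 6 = c^2 + 5*c - 6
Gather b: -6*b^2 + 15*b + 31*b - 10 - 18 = -6*b^2 + 46*b - 28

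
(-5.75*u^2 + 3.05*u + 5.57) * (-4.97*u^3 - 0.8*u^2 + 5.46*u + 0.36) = 28.5775*u^5 - 10.5585*u^4 - 61.5179*u^3 + 10.127*u^2 + 31.5102*u + 2.0052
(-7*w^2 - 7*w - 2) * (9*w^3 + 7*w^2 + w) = -63*w^5 - 112*w^4 - 74*w^3 - 21*w^2 - 2*w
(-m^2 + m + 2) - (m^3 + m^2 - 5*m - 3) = -m^3 - 2*m^2 + 6*m + 5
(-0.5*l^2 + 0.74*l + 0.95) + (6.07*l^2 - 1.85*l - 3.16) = 5.57*l^2 - 1.11*l - 2.21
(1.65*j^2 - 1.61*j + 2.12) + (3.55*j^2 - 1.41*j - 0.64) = 5.2*j^2 - 3.02*j + 1.48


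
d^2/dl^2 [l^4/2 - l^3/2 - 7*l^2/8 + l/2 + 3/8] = 6*l^2 - 3*l - 7/4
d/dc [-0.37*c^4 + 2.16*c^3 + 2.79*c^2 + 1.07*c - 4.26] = -1.48*c^3 + 6.48*c^2 + 5.58*c + 1.07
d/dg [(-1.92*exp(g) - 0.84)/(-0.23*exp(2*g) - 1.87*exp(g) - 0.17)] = (-(0.46*exp(g) + 1.87)*(1.92*exp(g) + 0.84) + 0.4416*exp(2*g) + 3.5904*exp(g) + 0.3264)*exp(g)/(0.23*exp(2*g) + 1.87*exp(g) + 0.17)^2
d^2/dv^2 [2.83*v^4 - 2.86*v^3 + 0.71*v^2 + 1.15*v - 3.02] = 33.96*v^2 - 17.16*v + 1.42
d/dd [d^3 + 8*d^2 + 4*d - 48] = 3*d^2 + 16*d + 4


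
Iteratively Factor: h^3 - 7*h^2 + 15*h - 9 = (h - 1)*(h^2 - 6*h + 9) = (h - 3)*(h - 1)*(h - 3)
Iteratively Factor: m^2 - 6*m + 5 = (m - 1)*(m - 5)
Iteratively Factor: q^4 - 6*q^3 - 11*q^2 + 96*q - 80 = (q - 5)*(q^3 - q^2 - 16*q + 16) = (q - 5)*(q - 1)*(q^2 - 16) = (q - 5)*(q - 1)*(q + 4)*(q - 4)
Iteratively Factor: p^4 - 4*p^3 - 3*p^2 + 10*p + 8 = (p + 1)*(p^3 - 5*p^2 + 2*p + 8) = (p - 4)*(p + 1)*(p^2 - p - 2) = (p - 4)*(p - 2)*(p + 1)*(p + 1)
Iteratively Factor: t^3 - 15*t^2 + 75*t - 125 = (t - 5)*(t^2 - 10*t + 25) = (t - 5)^2*(t - 5)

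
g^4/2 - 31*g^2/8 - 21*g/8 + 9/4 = (g/2 + 1)*(g - 3)*(g - 1/2)*(g + 3/2)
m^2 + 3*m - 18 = (m - 3)*(m + 6)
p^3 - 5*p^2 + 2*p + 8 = (p - 4)*(p - 2)*(p + 1)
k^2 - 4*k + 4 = (k - 2)^2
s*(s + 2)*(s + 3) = s^3 + 5*s^2 + 6*s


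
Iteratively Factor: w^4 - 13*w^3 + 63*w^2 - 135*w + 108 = (w - 4)*(w^3 - 9*w^2 + 27*w - 27) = (w - 4)*(w - 3)*(w^2 - 6*w + 9) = (w - 4)*(w - 3)^2*(w - 3)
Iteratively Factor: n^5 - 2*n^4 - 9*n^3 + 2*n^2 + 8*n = (n)*(n^4 - 2*n^3 - 9*n^2 + 2*n + 8) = n*(n + 1)*(n^3 - 3*n^2 - 6*n + 8) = n*(n + 1)*(n + 2)*(n^2 - 5*n + 4) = n*(n - 4)*(n + 1)*(n + 2)*(n - 1)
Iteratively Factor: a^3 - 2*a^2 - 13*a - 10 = (a + 1)*(a^2 - 3*a - 10) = (a + 1)*(a + 2)*(a - 5)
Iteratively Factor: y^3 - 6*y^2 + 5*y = (y)*(y^2 - 6*y + 5) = y*(y - 1)*(y - 5)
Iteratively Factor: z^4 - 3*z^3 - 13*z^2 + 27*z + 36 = (z + 1)*(z^3 - 4*z^2 - 9*z + 36) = (z - 4)*(z + 1)*(z^2 - 9) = (z - 4)*(z - 3)*(z + 1)*(z + 3)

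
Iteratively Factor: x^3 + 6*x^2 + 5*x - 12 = (x + 4)*(x^2 + 2*x - 3) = (x - 1)*(x + 4)*(x + 3)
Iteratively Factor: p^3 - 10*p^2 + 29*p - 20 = (p - 5)*(p^2 - 5*p + 4) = (p - 5)*(p - 4)*(p - 1)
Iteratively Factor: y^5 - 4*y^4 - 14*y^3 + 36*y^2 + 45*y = (y - 5)*(y^4 + y^3 - 9*y^2 - 9*y) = y*(y - 5)*(y^3 + y^2 - 9*y - 9) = y*(y - 5)*(y + 1)*(y^2 - 9) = y*(y - 5)*(y + 1)*(y + 3)*(y - 3)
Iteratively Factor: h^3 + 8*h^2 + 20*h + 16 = (h + 4)*(h^2 + 4*h + 4) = (h + 2)*(h + 4)*(h + 2)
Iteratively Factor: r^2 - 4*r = (r - 4)*(r)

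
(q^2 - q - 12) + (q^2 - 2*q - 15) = 2*q^2 - 3*q - 27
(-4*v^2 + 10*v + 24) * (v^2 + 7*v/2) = -4*v^4 - 4*v^3 + 59*v^2 + 84*v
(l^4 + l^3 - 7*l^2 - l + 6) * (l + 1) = l^5 + 2*l^4 - 6*l^3 - 8*l^2 + 5*l + 6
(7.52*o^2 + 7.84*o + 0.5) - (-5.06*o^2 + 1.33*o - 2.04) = 12.58*o^2 + 6.51*o + 2.54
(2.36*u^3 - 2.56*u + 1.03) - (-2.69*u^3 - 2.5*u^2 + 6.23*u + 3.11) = 5.05*u^3 + 2.5*u^2 - 8.79*u - 2.08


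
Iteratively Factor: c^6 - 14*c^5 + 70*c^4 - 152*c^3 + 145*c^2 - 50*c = (c - 1)*(c^5 - 13*c^4 + 57*c^3 - 95*c^2 + 50*c) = (c - 1)^2*(c^4 - 12*c^3 + 45*c^2 - 50*c) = (c - 5)*(c - 1)^2*(c^3 - 7*c^2 + 10*c) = (c - 5)*(c - 2)*(c - 1)^2*(c^2 - 5*c) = c*(c - 5)*(c - 2)*(c - 1)^2*(c - 5)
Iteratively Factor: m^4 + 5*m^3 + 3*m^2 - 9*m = (m + 3)*(m^3 + 2*m^2 - 3*m) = m*(m + 3)*(m^2 + 2*m - 3) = m*(m + 3)^2*(m - 1)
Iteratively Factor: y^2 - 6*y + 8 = (y - 2)*(y - 4)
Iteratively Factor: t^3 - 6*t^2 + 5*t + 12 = (t - 3)*(t^2 - 3*t - 4) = (t - 4)*(t - 3)*(t + 1)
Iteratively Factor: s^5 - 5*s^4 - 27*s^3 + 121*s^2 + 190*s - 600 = (s + 3)*(s^4 - 8*s^3 - 3*s^2 + 130*s - 200) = (s + 3)*(s + 4)*(s^3 - 12*s^2 + 45*s - 50) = (s - 2)*(s + 3)*(s + 4)*(s^2 - 10*s + 25) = (s - 5)*(s - 2)*(s + 3)*(s + 4)*(s - 5)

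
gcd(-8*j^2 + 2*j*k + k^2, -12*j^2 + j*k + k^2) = 4*j + k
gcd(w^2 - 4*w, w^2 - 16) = w - 4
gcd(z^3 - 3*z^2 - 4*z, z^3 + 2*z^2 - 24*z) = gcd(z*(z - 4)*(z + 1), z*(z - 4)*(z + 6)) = z^2 - 4*z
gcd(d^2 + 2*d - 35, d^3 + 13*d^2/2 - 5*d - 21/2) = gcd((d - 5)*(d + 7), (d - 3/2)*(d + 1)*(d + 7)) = d + 7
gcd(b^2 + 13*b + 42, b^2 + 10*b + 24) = b + 6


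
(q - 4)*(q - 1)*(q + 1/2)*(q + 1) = q^4 - 7*q^3/2 - 3*q^2 + 7*q/2 + 2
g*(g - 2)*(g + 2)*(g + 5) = g^4 + 5*g^3 - 4*g^2 - 20*g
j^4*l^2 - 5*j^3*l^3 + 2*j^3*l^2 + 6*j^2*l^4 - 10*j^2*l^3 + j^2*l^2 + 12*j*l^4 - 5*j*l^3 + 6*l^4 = (j - 3*l)*(j - 2*l)*(j*l + l)^2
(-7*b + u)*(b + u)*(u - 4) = -7*b^2*u + 28*b^2 - 6*b*u^2 + 24*b*u + u^3 - 4*u^2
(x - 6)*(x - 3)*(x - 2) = x^3 - 11*x^2 + 36*x - 36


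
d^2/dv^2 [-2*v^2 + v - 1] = -4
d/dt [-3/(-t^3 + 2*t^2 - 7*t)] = 3*(-3*t^2 + 4*t - 7)/(t^2*(t^2 - 2*t + 7)^2)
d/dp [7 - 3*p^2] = -6*p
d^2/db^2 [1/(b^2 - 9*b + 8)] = 2*(-b^2 + 9*b + (2*b - 9)^2 - 8)/(b^2 - 9*b + 8)^3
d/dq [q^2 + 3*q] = 2*q + 3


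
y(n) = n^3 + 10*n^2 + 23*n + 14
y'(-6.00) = 11.00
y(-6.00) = 20.00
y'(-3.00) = -10.00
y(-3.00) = 8.00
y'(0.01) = 23.20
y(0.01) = 14.23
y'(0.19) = 26.91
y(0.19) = 18.74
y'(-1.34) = 1.59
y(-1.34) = -1.27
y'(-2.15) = -6.13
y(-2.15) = 0.84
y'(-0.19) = 19.31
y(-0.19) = 9.98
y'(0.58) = 35.61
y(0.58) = 30.90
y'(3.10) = 113.83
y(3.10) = 211.19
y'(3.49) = 129.34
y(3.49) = 258.58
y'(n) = 3*n^2 + 20*n + 23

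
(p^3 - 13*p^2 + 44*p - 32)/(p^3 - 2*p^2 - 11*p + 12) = (p - 8)/(p + 3)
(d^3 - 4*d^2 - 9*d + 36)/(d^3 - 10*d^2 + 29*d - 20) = (d^2 - 9)/(d^2 - 6*d + 5)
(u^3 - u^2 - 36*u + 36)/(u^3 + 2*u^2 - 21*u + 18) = (u - 6)/(u - 3)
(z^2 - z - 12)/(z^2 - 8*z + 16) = (z + 3)/(z - 4)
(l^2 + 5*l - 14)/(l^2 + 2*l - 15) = (l^2 + 5*l - 14)/(l^2 + 2*l - 15)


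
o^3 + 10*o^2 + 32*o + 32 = (o + 2)*(o + 4)^2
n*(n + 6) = n^2 + 6*n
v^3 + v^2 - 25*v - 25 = (v - 5)*(v + 1)*(v + 5)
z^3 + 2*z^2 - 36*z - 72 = (z - 6)*(z + 2)*(z + 6)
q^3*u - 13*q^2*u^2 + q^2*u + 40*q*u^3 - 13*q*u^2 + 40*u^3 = (q - 8*u)*(q - 5*u)*(q*u + u)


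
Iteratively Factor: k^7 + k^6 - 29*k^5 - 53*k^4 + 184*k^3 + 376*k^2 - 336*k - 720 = (k + 3)*(k^6 - 2*k^5 - 23*k^4 + 16*k^3 + 136*k^2 - 32*k - 240) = (k - 2)*(k + 3)*(k^5 - 23*k^3 - 30*k^2 + 76*k + 120) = (k - 2)*(k + 2)*(k + 3)*(k^4 - 2*k^3 - 19*k^2 + 8*k + 60) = (k - 2)^2*(k + 2)*(k + 3)*(k^3 - 19*k - 30) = (k - 2)^2*(k + 2)*(k + 3)^2*(k^2 - 3*k - 10) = (k - 5)*(k - 2)^2*(k + 2)*(k + 3)^2*(k + 2)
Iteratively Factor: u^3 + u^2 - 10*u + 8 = (u - 1)*(u^2 + 2*u - 8) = (u - 1)*(u + 4)*(u - 2)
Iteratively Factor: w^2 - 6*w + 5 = (w - 1)*(w - 5)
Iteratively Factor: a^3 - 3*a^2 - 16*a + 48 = (a - 4)*(a^2 + a - 12) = (a - 4)*(a + 4)*(a - 3)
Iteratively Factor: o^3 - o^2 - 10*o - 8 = (o - 4)*(o^2 + 3*o + 2) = (o - 4)*(o + 1)*(o + 2)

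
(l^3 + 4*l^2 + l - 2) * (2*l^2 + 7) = 2*l^5 + 8*l^4 + 9*l^3 + 24*l^2 + 7*l - 14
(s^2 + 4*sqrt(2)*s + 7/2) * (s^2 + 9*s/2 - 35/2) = s^4 + 9*s^3/2 + 4*sqrt(2)*s^3 - 14*s^2 + 18*sqrt(2)*s^2 - 70*sqrt(2)*s + 63*s/4 - 245/4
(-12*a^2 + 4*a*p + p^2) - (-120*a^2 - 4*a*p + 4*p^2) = 108*a^2 + 8*a*p - 3*p^2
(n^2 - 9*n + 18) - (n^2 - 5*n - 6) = 24 - 4*n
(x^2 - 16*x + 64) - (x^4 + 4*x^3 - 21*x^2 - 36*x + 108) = -x^4 - 4*x^3 + 22*x^2 + 20*x - 44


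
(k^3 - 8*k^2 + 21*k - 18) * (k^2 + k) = k^5 - 7*k^4 + 13*k^3 + 3*k^2 - 18*k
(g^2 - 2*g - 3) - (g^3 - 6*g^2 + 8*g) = -g^3 + 7*g^2 - 10*g - 3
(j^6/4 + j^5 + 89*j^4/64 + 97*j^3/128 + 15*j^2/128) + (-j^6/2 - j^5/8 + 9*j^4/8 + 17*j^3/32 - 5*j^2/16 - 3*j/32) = -j^6/4 + 7*j^5/8 + 161*j^4/64 + 165*j^3/128 - 25*j^2/128 - 3*j/32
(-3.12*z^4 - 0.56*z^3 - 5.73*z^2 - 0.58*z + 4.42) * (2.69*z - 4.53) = -8.3928*z^5 + 12.6272*z^4 - 12.8769*z^3 + 24.3967*z^2 + 14.5172*z - 20.0226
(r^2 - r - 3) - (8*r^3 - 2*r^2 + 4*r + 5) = -8*r^3 + 3*r^2 - 5*r - 8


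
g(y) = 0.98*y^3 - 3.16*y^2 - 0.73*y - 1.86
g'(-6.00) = 143.03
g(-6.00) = -322.92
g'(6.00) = 67.19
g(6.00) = 91.68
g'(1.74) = -2.83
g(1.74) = -7.53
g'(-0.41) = 2.36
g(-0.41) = -2.16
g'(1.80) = -2.58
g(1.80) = -7.70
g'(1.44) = -3.73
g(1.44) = -6.54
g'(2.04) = -1.39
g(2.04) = -8.18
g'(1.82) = -2.49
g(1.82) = -7.75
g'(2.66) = 3.26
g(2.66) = -7.72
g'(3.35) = 11.09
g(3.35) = -2.93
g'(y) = 2.94*y^2 - 6.32*y - 0.73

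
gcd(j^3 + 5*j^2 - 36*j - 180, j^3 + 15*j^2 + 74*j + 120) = j^2 + 11*j + 30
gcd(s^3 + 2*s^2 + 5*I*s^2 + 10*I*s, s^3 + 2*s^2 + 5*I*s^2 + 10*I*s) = s^3 + s^2*(2 + 5*I) + 10*I*s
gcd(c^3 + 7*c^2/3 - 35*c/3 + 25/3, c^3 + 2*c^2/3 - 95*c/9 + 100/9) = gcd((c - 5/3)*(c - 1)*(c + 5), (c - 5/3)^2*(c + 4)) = c - 5/3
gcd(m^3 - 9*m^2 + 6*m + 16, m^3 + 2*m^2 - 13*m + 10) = m - 2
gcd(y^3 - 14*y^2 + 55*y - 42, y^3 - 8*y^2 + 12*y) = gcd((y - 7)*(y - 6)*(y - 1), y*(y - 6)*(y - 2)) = y - 6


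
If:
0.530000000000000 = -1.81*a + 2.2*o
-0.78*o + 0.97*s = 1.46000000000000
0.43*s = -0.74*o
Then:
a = -1.02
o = -0.60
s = 1.03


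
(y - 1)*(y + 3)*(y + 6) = y^3 + 8*y^2 + 9*y - 18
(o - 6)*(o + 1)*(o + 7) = o^3 + 2*o^2 - 41*o - 42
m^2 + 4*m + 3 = (m + 1)*(m + 3)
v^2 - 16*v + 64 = (v - 8)^2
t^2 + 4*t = t*(t + 4)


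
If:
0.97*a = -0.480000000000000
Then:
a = -0.49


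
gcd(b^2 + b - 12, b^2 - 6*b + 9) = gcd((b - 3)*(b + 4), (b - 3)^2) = b - 3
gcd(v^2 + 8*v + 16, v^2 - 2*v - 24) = v + 4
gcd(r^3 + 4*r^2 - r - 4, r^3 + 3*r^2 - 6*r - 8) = r^2 + 5*r + 4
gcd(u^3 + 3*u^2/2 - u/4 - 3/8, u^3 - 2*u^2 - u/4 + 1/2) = u^2 - 1/4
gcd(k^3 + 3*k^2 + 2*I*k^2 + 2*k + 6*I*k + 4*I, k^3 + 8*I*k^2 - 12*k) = k + 2*I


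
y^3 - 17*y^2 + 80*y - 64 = (y - 8)^2*(y - 1)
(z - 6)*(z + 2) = z^2 - 4*z - 12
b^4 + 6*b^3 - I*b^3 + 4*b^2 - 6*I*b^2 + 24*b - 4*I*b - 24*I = (b + 6)*(b - 2*I)*(b - I)*(b + 2*I)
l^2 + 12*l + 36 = (l + 6)^2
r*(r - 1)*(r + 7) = r^3 + 6*r^2 - 7*r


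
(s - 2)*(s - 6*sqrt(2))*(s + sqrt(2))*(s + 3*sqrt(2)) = s^4 - 2*sqrt(2)*s^3 - 2*s^3 - 42*s^2 + 4*sqrt(2)*s^2 - 36*sqrt(2)*s + 84*s + 72*sqrt(2)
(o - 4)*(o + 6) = o^2 + 2*o - 24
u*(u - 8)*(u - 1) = u^3 - 9*u^2 + 8*u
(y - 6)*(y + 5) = y^2 - y - 30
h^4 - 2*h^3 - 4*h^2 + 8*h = h*(h - 2)^2*(h + 2)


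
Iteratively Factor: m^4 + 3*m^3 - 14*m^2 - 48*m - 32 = (m + 4)*(m^3 - m^2 - 10*m - 8) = (m + 1)*(m + 4)*(m^2 - 2*m - 8) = (m - 4)*(m + 1)*(m + 4)*(m + 2)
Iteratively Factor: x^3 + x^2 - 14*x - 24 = (x - 4)*(x^2 + 5*x + 6) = (x - 4)*(x + 3)*(x + 2)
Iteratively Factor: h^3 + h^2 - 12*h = (h)*(h^2 + h - 12) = h*(h - 3)*(h + 4)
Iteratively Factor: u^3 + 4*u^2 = (u)*(u^2 + 4*u) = u*(u + 4)*(u)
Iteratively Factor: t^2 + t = (t + 1)*(t)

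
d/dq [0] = 0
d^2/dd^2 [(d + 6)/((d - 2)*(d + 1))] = 2*(d^3 + 18*d^2 - 12*d + 16)/(d^6 - 3*d^5 - 3*d^4 + 11*d^3 + 6*d^2 - 12*d - 8)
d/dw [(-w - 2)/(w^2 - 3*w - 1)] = (-w^2 + 3*w + (w + 2)*(2*w - 3) + 1)/(-w^2 + 3*w + 1)^2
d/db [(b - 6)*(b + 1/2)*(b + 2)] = 3*b^2 - 7*b - 14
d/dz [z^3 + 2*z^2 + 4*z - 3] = 3*z^2 + 4*z + 4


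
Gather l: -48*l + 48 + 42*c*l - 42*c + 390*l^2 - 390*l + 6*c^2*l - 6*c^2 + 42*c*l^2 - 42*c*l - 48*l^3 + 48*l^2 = -6*c^2 - 42*c - 48*l^3 + l^2*(42*c + 438) + l*(6*c^2 - 438) + 48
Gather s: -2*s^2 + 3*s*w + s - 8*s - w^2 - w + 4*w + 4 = -2*s^2 + s*(3*w - 7) - w^2 + 3*w + 4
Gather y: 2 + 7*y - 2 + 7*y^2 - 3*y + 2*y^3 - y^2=2*y^3 + 6*y^2 + 4*y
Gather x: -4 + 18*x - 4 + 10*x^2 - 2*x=10*x^2 + 16*x - 8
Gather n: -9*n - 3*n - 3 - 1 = -12*n - 4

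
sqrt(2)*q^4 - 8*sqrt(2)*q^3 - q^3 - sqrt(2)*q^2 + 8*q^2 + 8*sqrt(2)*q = q*(q - 8)*(q - sqrt(2))*(sqrt(2)*q + 1)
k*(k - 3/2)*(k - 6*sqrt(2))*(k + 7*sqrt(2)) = k^4 - 3*k^3/2 + sqrt(2)*k^3 - 84*k^2 - 3*sqrt(2)*k^2/2 + 126*k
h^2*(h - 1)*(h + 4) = h^4 + 3*h^3 - 4*h^2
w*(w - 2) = w^2 - 2*w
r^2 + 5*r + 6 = (r + 2)*(r + 3)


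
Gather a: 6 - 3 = 3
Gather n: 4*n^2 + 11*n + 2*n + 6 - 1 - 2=4*n^2 + 13*n + 3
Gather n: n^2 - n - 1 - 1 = n^2 - n - 2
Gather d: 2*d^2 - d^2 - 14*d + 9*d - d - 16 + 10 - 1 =d^2 - 6*d - 7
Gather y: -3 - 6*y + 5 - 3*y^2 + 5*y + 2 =-3*y^2 - y + 4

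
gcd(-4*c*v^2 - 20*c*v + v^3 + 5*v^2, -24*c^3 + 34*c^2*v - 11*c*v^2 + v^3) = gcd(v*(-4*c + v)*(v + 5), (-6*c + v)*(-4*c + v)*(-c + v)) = -4*c + v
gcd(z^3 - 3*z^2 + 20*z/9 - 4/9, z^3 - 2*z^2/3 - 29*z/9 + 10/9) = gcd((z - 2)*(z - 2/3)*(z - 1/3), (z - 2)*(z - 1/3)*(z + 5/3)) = z^2 - 7*z/3 + 2/3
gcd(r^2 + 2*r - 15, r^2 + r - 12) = r - 3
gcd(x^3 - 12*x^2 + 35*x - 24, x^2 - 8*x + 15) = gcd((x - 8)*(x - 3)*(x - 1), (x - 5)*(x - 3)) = x - 3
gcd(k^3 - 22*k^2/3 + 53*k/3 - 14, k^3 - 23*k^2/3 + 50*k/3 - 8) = k - 3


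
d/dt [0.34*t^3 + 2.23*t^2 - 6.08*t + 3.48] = 1.02*t^2 + 4.46*t - 6.08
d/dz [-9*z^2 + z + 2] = 1 - 18*z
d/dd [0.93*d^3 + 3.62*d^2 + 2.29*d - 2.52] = 2.79*d^2 + 7.24*d + 2.29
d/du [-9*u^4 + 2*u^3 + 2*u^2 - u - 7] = -36*u^3 + 6*u^2 + 4*u - 1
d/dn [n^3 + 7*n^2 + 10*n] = 3*n^2 + 14*n + 10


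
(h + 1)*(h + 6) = h^2 + 7*h + 6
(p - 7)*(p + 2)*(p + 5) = p^3 - 39*p - 70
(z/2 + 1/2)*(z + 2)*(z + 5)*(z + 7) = z^4/2 + 15*z^3/2 + 73*z^2/2 + 129*z/2 + 35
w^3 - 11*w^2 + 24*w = w*(w - 8)*(w - 3)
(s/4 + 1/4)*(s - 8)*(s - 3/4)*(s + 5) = s^4/4 - 11*s^3/16 - 83*s^2/8 - 31*s/16 + 15/2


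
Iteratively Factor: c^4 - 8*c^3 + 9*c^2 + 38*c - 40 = (c + 2)*(c^3 - 10*c^2 + 29*c - 20) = (c - 5)*(c + 2)*(c^2 - 5*c + 4) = (c - 5)*(c - 1)*(c + 2)*(c - 4)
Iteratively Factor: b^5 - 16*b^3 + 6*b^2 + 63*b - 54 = (b - 2)*(b^4 + 2*b^3 - 12*b^2 - 18*b + 27) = (b - 2)*(b - 1)*(b^3 + 3*b^2 - 9*b - 27) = (b - 2)*(b - 1)*(b + 3)*(b^2 - 9) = (b - 3)*(b - 2)*(b - 1)*(b + 3)*(b + 3)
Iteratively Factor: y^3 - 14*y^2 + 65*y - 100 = (y - 5)*(y^2 - 9*y + 20) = (y - 5)^2*(y - 4)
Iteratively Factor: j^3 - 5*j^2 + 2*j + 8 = (j - 4)*(j^2 - j - 2) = (j - 4)*(j - 2)*(j + 1)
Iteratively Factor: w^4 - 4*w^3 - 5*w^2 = (w)*(w^3 - 4*w^2 - 5*w) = w^2*(w^2 - 4*w - 5) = w^2*(w - 5)*(w + 1)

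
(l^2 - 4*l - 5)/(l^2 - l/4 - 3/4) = 4*(-l^2 + 4*l + 5)/(-4*l^2 + l + 3)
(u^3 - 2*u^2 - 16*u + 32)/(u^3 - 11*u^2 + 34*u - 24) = (u^2 + 2*u - 8)/(u^2 - 7*u + 6)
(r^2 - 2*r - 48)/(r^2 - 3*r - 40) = (r + 6)/(r + 5)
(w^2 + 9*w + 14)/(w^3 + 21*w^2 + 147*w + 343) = (w + 2)/(w^2 + 14*w + 49)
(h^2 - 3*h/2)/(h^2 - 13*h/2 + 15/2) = h/(h - 5)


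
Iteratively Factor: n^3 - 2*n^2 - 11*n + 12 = (n - 1)*(n^2 - n - 12) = (n - 1)*(n + 3)*(n - 4)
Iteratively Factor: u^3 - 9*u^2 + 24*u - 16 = (u - 1)*(u^2 - 8*u + 16) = (u - 4)*(u - 1)*(u - 4)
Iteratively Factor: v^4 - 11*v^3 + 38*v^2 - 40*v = (v - 5)*(v^3 - 6*v^2 + 8*v) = (v - 5)*(v - 2)*(v^2 - 4*v) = (v - 5)*(v - 4)*(v - 2)*(v)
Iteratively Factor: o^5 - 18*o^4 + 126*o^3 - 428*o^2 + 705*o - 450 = (o - 3)*(o^4 - 15*o^3 + 81*o^2 - 185*o + 150) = (o - 5)*(o - 3)*(o^3 - 10*o^2 + 31*o - 30) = (o - 5)^2*(o - 3)*(o^2 - 5*o + 6) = (o - 5)^2*(o - 3)^2*(o - 2)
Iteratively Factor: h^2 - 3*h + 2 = (h - 1)*(h - 2)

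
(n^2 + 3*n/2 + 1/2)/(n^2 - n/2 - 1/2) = (n + 1)/(n - 1)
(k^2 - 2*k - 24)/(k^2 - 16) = (k - 6)/(k - 4)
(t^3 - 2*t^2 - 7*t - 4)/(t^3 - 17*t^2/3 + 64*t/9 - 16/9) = 9*(t^2 + 2*t + 1)/(9*t^2 - 15*t + 4)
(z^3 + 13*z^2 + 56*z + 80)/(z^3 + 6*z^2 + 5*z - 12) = (z^2 + 9*z + 20)/(z^2 + 2*z - 3)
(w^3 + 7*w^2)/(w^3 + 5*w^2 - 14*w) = w/(w - 2)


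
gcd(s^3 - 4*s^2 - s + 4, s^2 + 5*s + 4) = s + 1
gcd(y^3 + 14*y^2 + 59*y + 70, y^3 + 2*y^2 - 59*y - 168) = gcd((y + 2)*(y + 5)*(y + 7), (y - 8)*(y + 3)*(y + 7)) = y + 7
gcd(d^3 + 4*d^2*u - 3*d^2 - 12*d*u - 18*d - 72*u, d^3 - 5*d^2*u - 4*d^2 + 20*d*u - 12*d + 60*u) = d - 6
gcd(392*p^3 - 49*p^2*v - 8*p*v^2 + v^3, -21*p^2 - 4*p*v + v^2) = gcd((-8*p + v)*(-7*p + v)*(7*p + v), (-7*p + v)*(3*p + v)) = 7*p - v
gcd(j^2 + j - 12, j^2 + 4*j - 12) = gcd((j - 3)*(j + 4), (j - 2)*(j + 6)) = 1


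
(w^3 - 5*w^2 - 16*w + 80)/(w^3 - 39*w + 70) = (w^2 - 16)/(w^2 + 5*w - 14)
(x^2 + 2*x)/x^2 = (x + 2)/x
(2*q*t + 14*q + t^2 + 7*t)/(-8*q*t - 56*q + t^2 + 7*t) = (-2*q - t)/(8*q - t)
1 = 1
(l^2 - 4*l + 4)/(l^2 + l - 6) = (l - 2)/(l + 3)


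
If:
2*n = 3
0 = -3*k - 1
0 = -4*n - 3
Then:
No Solution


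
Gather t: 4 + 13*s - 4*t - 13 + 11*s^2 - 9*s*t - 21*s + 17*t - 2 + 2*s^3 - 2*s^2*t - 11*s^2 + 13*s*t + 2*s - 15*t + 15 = 2*s^3 - 6*s + t*(-2*s^2 + 4*s - 2) + 4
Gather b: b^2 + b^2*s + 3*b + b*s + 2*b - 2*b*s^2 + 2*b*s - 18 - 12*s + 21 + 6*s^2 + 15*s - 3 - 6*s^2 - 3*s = b^2*(s + 1) + b*(-2*s^2 + 3*s + 5)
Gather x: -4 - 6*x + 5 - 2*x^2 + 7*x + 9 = -2*x^2 + x + 10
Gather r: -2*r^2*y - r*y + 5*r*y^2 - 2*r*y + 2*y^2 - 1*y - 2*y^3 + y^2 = -2*r^2*y + r*(5*y^2 - 3*y) - 2*y^3 + 3*y^2 - y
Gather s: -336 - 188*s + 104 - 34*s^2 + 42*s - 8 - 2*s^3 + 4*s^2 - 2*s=-2*s^3 - 30*s^2 - 148*s - 240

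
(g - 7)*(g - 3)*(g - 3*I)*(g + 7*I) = g^4 - 10*g^3 + 4*I*g^3 + 42*g^2 - 40*I*g^2 - 210*g + 84*I*g + 441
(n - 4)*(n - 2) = n^2 - 6*n + 8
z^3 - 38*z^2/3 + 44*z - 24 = (z - 6)^2*(z - 2/3)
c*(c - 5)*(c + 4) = c^3 - c^2 - 20*c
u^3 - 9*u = u*(u - 3)*(u + 3)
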